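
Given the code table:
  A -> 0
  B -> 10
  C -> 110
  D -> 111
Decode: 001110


Decoding:
0 -> A
0 -> A
111 -> D
0 -> A


Result: AADA


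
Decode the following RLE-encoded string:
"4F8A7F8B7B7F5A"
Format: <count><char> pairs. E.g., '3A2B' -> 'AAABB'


Expanding each <count><char> pair:
  4F -> 'FFFF'
  8A -> 'AAAAAAAA'
  7F -> 'FFFFFFF'
  8B -> 'BBBBBBBB'
  7B -> 'BBBBBBB'
  7F -> 'FFFFFFF'
  5A -> 'AAAAA'

Decoded = FFFFAAAAAAAAFFFFFFFBBBBBBBBBBBBBBBFFFFFFFAAAAA


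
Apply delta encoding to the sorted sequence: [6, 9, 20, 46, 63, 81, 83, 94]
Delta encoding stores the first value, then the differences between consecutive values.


First value: 6
Deltas:
  9 - 6 = 3
  20 - 9 = 11
  46 - 20 = 26
  63 - 46 = 17
  81 - 63 = 18
  83 - 81 = 2
  94 - 83 = 11


Delta encoded: [6, 3, 11, 26, 17, 18, 2, 11]


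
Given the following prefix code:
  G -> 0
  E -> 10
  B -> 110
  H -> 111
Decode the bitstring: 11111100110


Decoding step by step:
Bits 111 -> H
Bits 111 -> H
Bits 0 -> G
Bits 0 -> G
Bits 110 -> B


Decoded message: HHGGB


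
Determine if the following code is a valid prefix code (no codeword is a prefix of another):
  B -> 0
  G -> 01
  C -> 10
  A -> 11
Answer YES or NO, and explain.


Checking each pair (does one codeword prefix another?):
  B='0' vs G='01': prefix -- VIOLATION

NO -- this is NOT a valid prefix code. B (0) is a prefix of G (01).


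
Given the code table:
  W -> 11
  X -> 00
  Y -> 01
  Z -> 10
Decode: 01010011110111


Decoding:
01 -> Y
01 -> Y
00 -> X
11 -> W
11 -> W
01 -> Y
11 -> W


Result: YYXWWYW


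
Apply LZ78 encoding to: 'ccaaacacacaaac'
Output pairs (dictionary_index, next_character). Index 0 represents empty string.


LZ78 encoding steps:
Dictionary: {0: ''}
Step 1: w='' (idx 0), next='c' -> output (0, 'c'), add 'c' as idx 1
Step 2: w='c' (idx 1), next='a' -> output (1, 'a'), add 'ca' as idx 2
Step 3: w='' (idx 0), next='a' -> output (0, 'a'), add 'a' as idx 3
Step 4: w='a' (idx 3), next='c' -> output (3, 'c'), add 'ac' as idx 4
Step 5: w='ac' (idx 4), next='a' -> output (4, 'a'), add 'aca' as idx 5
Step 6: w='ca' (idx 2), next='a' -> output (2, 'a'), add 'caa' as idx 6
Step 7: w='ac' (idx 4), end of input -> output (4, '')


Encoded: [(0, 'c'), (1, 'a'), (0, 'a'), (3, 'c'), (4, 'a'), (2, 'a'), (4, '')]


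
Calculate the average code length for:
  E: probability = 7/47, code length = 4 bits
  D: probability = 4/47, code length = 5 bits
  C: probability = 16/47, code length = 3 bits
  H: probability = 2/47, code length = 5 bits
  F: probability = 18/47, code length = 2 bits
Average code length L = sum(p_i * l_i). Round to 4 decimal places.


Weighted contributions p_i * l_i:
  E: (7/47) * 4 = 28/47
  D: (4/47) * 5 = 20/47
  C: (16/47) * 3 = 48/47
  H: (2/47) * 5 = 10/47
  F: (18/47) * 2 = 36/47
Sum = (28 + 20 + 48 + 10 + 36)/47 = 142/47

L = 142/47 = 3.0213 bits/symbol


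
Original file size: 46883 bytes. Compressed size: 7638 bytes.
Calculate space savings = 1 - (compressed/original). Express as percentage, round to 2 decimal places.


ratio = compressed/original = 7638/46883 = 0.162916
savings = 1 - ratio = 1 - 0.162916 = 0.837084
as a percentage: 0.837084 * 100 = 83.71%

Space savings = 1 - 7638/46883 = 83.71%


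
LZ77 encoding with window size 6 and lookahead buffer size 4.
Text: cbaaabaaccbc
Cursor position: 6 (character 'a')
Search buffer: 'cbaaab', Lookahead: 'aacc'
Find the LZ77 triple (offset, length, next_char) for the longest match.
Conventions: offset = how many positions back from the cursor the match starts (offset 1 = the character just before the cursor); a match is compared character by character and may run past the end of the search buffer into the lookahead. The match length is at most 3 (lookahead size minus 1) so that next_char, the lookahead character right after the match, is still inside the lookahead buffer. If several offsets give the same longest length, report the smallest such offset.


Try each offset into the search buffer:
  offset=1 (pos 5, char 'b'): match length 0
  offset=2 (pos 4, char 'a'): match length 1
  offset=3 (pos 3, char 'a'): match length 2
  offset=4 (pos 2, char 'a'): match length 2
  offset=5 (pos 1, char 'b'): match length 0
  offset=6 (pos 0, char 'c'): match length 0
Longest match has length 2, found at offsets 3, 4; take the smallest, offset 3.
next_char = character at position 6 + 2 = 8 -> 'c'

Best match: offset=3, length=2 (matching 'aa' starting at position 3)
LZ77 triple: (3, 2, 'c')


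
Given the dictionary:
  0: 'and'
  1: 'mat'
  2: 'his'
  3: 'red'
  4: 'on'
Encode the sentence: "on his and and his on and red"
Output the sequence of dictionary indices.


Look up each word in the dictionary:
  'on' -> 4
  'his' -> 2
  'and' -> 0
  'and' -> 0
  'his' -> 2
  'on' -> 4
  'and' -> 0
  'red' -> 3

Encoded: [4, 2, 0, 0, 2, 4, 0, 3]


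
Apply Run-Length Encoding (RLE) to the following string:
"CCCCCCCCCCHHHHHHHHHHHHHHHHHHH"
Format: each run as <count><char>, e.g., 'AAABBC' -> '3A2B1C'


Scanning runs left to right:
  i=0: run of 'C' x 10 -> '10C'
  i=10: run of 'H' x 19 -> '19H'

RLE = 10C19H


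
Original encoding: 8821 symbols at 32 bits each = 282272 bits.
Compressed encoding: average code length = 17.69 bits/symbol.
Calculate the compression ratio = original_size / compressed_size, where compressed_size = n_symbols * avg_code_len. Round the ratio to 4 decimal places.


original_size = n_symbols * orig_bits = 8821 * 32 = 282272 bits
compressed_size = n_symbols * avg_code_len = 8821 * 17.69 = 156043.49 bits
ratio = original_size / compressed_size = 282272 / 156043.49 = 1.8089

Compression ratio = 1.8089


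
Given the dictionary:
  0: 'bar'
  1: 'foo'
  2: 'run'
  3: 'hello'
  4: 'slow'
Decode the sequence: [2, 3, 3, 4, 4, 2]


Look up each index in the dictionary:
  2 -> 'run'
  3 -> 'hello'
  3 -> 'hello'
  4 -> 'slow'
  4 -> 'slow'
  2 -> 'run'

Decoded: "run hello hello slow slow run"


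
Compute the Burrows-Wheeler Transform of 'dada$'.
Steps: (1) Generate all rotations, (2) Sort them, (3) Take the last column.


Rotations (sorted):
  0: $dada -> last char: a
  1: a$dad -> last char: d
  2: ada$d -> last char: d
  3: da$da -> last char: a
  4: dada$ -> last char: $


BWT = adda$


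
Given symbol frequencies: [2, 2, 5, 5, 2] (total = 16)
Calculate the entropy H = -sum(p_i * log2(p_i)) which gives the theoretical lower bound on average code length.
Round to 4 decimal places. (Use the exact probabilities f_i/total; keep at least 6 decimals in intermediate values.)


Per-symbol terms -p_i * log2(p_i) with p_i = f_i/16:
  p = 2/16 = 0.125000: log2(p) = -3.000000, -p*log2(p) = 0.375000
  p = 2/16 = 0.125000: log2(p) = -3.000000, -p*log2(p) = 0.375000
  p = 5/16 = 0.312500: log2(p) = -1.678072, -p*log2(p) = 0.524397
  p = 5/16 = 0.312500: log2(p) = -1.678072, -p*log2(p) = 0.524397
  p = 2/16 = 0.125000: log2(p) = -3.000000, -p*log2(p) = 0.375000
H = 0.375000 + 0.375000 + 0.524397 + 0.524397 + 0.375000 = 2.173794

H = 2.1738 bits/symbol


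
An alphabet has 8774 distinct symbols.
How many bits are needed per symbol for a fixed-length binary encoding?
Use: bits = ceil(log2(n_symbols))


log2(8774) = 13.099
Bracket: 2^13 = 8192 < 8774 <= 2^14 = 16384
So ceil(log2(8774)) = 14

bits = ceil(log2(8774)) = ceil(13.099) = 14 bits


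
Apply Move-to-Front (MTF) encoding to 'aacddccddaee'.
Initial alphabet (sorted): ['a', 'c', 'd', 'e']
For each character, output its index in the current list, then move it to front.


MTF encoding:
'a': index 0 in ['a', 'c', 'd', 'e'] -> ['a', 'c', 'd', 'e']
'a': index 0 in ['a', 'c', 'd', 'e'] -> ['a', 'c', 'd', 'e']
'c': index 1 in ['a', 'c', 'd', 'e'] -> ['c', 'a', 'd', 'e']
'd': index 2 in ['c', 'a', 'd', 'e'] -> ['d', 'c', 'a', 'e']
'd': index 0 in ['d', 'c', 'a', 'e'] -> ['d', 'c', 'a', 'e']
'c': index 1 in ['d', 'c', 'a', 'e'] -> ['c', 'd', 'a', 'e']
'c': index 0 in ['c', 'd', 'a', 'e'] -> ['c', 'd', 'a', 'e']
'd': index 1 in ['c', 'd', 'a', 'e'] -> ['d', 'c', 'a', 'e']
'd': index 0 in ['d', 'c', 'a', 'e'] -> ['d', 'c', 'a', 'e']
'a': index 2 in ['d', 'c', 'a', 'e'] -> ['a', 'd', 'c', 'e']
'e': index 3 in ['a', 'd', 'c', 'e'] -> ['e', 'a', 'd', 'c']
'e': index 0 in ['e', 'a', 'd', 'c'] -> ['e', 'a', 'd', 'c']


Output: [0, 0, 1, 2, 0, 1, 0, 1, 0, 2, 3, 0]


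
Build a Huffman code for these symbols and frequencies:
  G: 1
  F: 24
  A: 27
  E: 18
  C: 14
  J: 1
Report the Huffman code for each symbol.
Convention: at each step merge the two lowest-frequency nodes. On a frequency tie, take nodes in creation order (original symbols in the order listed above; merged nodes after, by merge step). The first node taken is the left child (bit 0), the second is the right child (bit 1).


Huffman tree construction:
Step 1: Merge G(1) + J(1) = 2
Step 2: Merge (G+J)(2) + C(14) = 16
Step 3: Merge ((G+J)+C)(16) + E(18) = 34
Step 4: Merge F(24) + A(27) = 51
Step 5: Merge (((G+J)+C)+E)(34) + (F+A)(51) = 85
Read each symbol's code off the tree from the root (left child = 0, right child = 1).

Codes:
  G: 0000 (length 4)
  F: 10 (length 2)
  A: 11 (length 2)
  E: 01 (length 2)
  C: 001 (length 3)
  J: 0001 (length 4)
Average code length: 188/85 = 2.2118 bits/symbol


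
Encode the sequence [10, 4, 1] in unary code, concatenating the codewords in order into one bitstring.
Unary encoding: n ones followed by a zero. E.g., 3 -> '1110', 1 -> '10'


Encode each number as n ones followed by a terminating 0:
  10 -> 11111111110 (11 bits)
  4 -> 11110 (5 bits)
  1 -> 10 (2 bits)
Total length = 11 + 5 + 2 = 18 bits.

Unary([10, 4, 1]) = 111111111101111010 (18 bits)


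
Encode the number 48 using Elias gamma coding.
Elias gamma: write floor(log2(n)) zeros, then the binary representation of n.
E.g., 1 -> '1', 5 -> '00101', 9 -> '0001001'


num_bits = floor(log2(48)) + 1 = 6
leading_zeros = num_bits - 1 = 5
binary(48) = 110000

Elias gamma(48) = '00000' + '110000' = 00000110000 (11 bits)


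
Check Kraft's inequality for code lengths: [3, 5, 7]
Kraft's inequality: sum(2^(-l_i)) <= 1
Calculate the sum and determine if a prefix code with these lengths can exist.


Sum = 2^(-3) + 2^(-5) + 2^(-7)
    = 0.125 + 0.03125 + 0.0078125
    = 21/128 = 0.1640625
Since 0.1640625 <= 1, Kraft's inequality IS satisfied.
A prefix code with these lengths CAN exist.

Kraft sum = 0.1640625. Satisfied.


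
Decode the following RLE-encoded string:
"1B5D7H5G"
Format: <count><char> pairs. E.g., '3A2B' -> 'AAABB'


Expanding each <count><char> pair:
  1B -> 'B'
  5D -> 'DDDDD'
  7H -> 'HHHHHHH'
  5G -> 'GGGGG'

Decoded = BDDDDDHHHHHHHGGGGG


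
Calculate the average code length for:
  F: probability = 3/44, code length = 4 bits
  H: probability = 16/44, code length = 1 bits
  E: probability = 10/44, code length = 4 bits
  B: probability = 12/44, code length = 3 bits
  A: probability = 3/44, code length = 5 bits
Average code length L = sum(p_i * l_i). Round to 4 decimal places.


Weighted contributions p_i * l_i:
  F: (3/44) * 4 = 12/44
  H: (16/44) * 1 = 16/44
  E: (10/44) * 4 = 40/44
  B: (12/44) * 3 = 36/44
  A: (3/44) * 5 = 15/44
Sum = (12 + 16 + 40 + 36 + 15)/44 = 119/44

L = 119/44 = 2.7045 bits/symbol


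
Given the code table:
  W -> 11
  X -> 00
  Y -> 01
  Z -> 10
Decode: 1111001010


Decoding:
11 -> W
11 -> W
00 -> X
10 -> Z
10 -> Z


Result: WWXZZ


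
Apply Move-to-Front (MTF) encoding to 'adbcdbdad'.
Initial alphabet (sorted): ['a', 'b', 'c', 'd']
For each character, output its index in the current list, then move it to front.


MTF encoding:
'a': index 0 in ['a', 'b', 'c', 'd'] -> ['a', 'b', 'c', 'd']
'd': index 3 in ['a', 'b', 'c', 'd'] -> ['d', 'a', 'b', 'c']
'b': index 2 in ['d', 'a', 'b', 'c'] -> ['b', 'd', 'a', 'c']
'c': index 3 in ['b', 'd', 'a', 'c'] -> ['c', 'b', 'd', 'a']
'd': index 2 in ['c', 'b', 'd', 'a'] -> ['d', 'c', 'b', 'a']
'b': index 2 in ['d', 'c', 'b', 'a'] -> ['b', 'd', 'c', 'a']
'd': index 1 in ['b', 'd', 'c', 'a'] -> ['d', 'b', 'c', 'a']
'a': index 3 in ['d', 'b', 'c', 'a'] -> ['a', 'd', 'b', 'c']
'd': index 1 in ['a', 'd', 'b', 'c'] -> ['d', 'a', 'b', 'c']


Output: [0, 3, 2, 3, 2, 2, 1, 3, 1]


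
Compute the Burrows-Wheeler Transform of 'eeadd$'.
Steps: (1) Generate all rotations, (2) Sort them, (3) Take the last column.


Rotations (sorted):
  0: $eeadd -> last char: d
  1: add$ee -> last char: e
  2: d$eead -> last char: d
  3: dd$eea -> last char: a
  4: eadd$e -> last char: e
  5: eeadd$ -> last char: $


BWT = dedae$


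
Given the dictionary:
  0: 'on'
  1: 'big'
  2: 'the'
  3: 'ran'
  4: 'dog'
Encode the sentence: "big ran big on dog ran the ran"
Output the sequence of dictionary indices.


Look up each word in the dictionary:
  'big' -> 1
  'ran' -> 3
  'big' -> 1
  'on' -> 0
  'dog' -> 4
  'ran' -> 3
  'the' -> 2
  'ran' -> 3

Encoded: [1, 3, 1, 0, 4, 3, 2, 3]


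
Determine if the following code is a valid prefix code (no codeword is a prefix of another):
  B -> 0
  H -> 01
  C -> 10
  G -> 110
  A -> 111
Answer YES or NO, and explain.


Checking each pair (does one codeword prefix another?):
  B='0' vs H='01': prefix -- VIOLATION

NO -- this is NOT a valid prefix code. B (0) is a prefix of H (01).


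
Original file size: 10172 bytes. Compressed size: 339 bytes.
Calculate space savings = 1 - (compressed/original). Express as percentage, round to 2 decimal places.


ratio = compressed/original = 339/10172 = 0.033327
savings = 1 - ratio = 1 - 0.033327 = 0.966673
as a percentage: 0.966673 * 100 = 96.67%

Space savings = 1 - 339/10172 = 96.67%


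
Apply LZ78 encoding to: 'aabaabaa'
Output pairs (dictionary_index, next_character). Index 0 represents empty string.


LZ78 encoding steps:
Dictionary: {0: ''}
Step 1: w='' (idx 0), next='a' -> output (0, 'a'), add 'a' as idx 1
Step 2: w='a' (idx 1), next='b' -> output (1, 'b'), add 'ab' as idx 2
Step 3: w='a' (idx 1), next='a' -> output (1, 'a'), add 'aa' as idx 3
Step 4: w='' (idx 0), next='b' -> output (0, 'b'), add 'b' as idx 4
Step 5: w='aa' (idx 3), end of input -> output (3, '')


Encoded: [(0, 'a'), (1, 'b'), (1, 'a'), (0, 'b'), (3, '')]


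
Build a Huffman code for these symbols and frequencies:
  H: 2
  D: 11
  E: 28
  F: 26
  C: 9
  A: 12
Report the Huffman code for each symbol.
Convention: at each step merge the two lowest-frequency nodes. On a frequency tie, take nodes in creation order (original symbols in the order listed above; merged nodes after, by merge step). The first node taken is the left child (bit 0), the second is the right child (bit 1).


Huffman tree construction:
Step 1: Merge H(2) + C(9) = 11
Step 2: Merge D(11) + (H+C)(11) = 22
Step 3: Merge A(12) + (D+(H+C))(22) = 34
Step 4: Merge F(26) + E(28) = 54
Step 5: Merge (A+(D+(H+C)))(34) + (F+E)(54) = 88
Read each symbol's code off the tree from the root (left child = 0, right child = 1).

Codes:
  H: 0110 (length 4)
  D: 010 (length 3)
  E: 11 (length 2)
  F: 10 (length 2)
  C: 0111 (length 4)
  A: 00 (length 2)
Average code length: 209/88 = 2.3750 bits/symbol


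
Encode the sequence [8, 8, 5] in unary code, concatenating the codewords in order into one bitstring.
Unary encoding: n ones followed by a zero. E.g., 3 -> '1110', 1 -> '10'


Encode each number as n ones followed by a terminating 0:
  8 -> 111111110 (9 bits)
  8 -> 111111110 (9 bits)
  5 -> 111110 (6 bits)
Total length = 9 + 9 + 6 = 24 bits.

Unary([8, 8, 5]) = 111111110111111110111110 (24 bits)


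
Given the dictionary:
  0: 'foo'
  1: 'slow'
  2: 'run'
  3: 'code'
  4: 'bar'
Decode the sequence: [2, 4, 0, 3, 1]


Look up each index in the dictionary:
  2 -> 'run'
  4 -> 'bar'
  0 -> 'foo'
  3 -> 'code'
  1 -> 'slow'

Decoded: "run bar foo code slow"


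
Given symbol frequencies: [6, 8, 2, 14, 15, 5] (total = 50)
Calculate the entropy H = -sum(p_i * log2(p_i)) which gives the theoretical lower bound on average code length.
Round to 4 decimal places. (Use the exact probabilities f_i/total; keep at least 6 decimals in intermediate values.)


Per-symbol terms -p_i * log2(p_i) with p_i = f_i/50:
  p = 6/50 = 0.120000: log2(p) = -3.058894, -p*log2(p) = 0.367067
  p = 8/50 = 0.160000: log2(p) = -2.643856, -p*log2(p) = 0.423017
  p = 2/50 = 0.040000: log2(p) = -4.643856, -p*log2(p) = 0.185754
  p = 14/50 = 0.280000: log2(p) = -1.836501, -p*log2(p) = 0.514220
  p = 15/50 = 0.300000: log2(p) = -1.736966, -p*log2(p) = 0.521090
  p = 5/50 = 0.100000: log2(p) = -3.321928, -p*log2(p) = 0.332193
H = 0.367067 + 0.423017 + 0.185754 + 0.514220 + 0.521090 + 0.332193 = 2.343341

H = 2.3433 bits/symbol


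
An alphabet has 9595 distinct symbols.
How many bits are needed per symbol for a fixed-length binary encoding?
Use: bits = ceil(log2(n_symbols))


log2(9595) = 13.2281
Bracket: 2^13 = 8192 < 9595 <= 2^14 = 16384
So ceil(log2(9595)) = 14

bits = ceil(log2(9595)) = ceil(13.2281) = 14 bits


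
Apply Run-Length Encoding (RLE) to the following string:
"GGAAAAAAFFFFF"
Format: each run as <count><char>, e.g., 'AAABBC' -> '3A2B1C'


Scanning runs left to right:
  i=0: run of 'G' x 2 -> '2G'
  i=2: run of 'A' x 6 -> '6A'
  i=8: run of 'F' x 5 -> '5F'

RLE = 2G6A5F


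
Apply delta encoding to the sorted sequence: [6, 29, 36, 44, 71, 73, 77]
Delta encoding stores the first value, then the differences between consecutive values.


First value: 6
Deltas:
  29 - 6 = 23
  36 - 29 = 7
  44 - 36 = 8
  71 - 44 = 27
  73 - 71 = 2
  77 - 73 = 4


Delta encoded: [6, 23, 7, 8, 27, 2, 4]


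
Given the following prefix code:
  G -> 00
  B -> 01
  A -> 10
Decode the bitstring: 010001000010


Decoding step by step:
Bits 01 -> B
Bits 00 -> G
Bits 01 -> B
Bits 00 -> G
Bits 00 -> G
Bits 10 -> A


Decoded message: BGBGGA


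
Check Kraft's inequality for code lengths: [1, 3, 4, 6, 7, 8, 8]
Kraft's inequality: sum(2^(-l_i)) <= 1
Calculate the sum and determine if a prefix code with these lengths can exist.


Sum = 2^(-1) + 2^(-3) + 2^(-4) + 2^(-6) + 2^(-7) + 2^(-8) + 2^(-8)
    = 0.5 + 0.125 + 0.0625 + 0.015625 + 0.0078125 + 0.00390625 + 0.00390625
    = 184/256 = 0.71875
Since 0.71875 <= 1, Kraft's inequality IS satisfied.
A prefix code with these lengths CAN exist.

Kraft sum = 0.71875. Satisfied.


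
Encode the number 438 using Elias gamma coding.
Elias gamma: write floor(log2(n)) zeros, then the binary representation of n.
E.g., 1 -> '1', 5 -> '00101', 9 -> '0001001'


num_bits = floor(log2(438)) + 1 = 9
leading_zeros = num_bits - 1 = 8
binary(438) = 110110110

Elias gamma(438) = '00000000' + '110110110' = 00000000110110110 (17 bits)


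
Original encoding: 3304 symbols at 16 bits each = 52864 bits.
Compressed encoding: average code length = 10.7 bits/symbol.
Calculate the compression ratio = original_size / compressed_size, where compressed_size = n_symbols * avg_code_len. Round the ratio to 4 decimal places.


original_size = n_symbols * orig_bits = 3304 * 16 = 52864 bits
compressed_size = n_symbols * avg_code_len = 3304 * 10.7 = 35352.8 bits
ratio = original_size / compressed_size = 52864 / 35352.8 = 1.4953

Compression ratio = 1.4953


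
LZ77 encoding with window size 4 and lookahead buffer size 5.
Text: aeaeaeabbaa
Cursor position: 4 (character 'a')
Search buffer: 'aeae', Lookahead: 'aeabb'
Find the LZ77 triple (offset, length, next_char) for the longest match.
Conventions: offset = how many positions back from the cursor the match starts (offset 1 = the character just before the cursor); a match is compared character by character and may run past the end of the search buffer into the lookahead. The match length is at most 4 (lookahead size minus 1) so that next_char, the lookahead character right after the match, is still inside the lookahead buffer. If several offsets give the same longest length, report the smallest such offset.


Try each offset into the search buffer:
  offset=1 (pos 3, char 'e'): match length 0
  offset=2 (pos 2, char 'a'): match length 3
  offset=3 (pos 1, char 'e'): match length 0
  offset=4 (pos 0, char 'a'): match length 3
Longest match has length 3, found at offsets 2, 4; take the smallest, offset 2.
next_char = character at position 4 + 3 = 7 -> 'b'

Best match: offset=2, length=3 (matching 'aea' starting at position 2)
LZ77 triple: (2, 3, 'b')


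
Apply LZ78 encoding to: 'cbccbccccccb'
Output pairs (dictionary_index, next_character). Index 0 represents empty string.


LZ78 encoding steps:
Dictionary: {0: ''}
Step 1: w='' (idx 0), next='c' -> output (0, 'c'), add 'c' as idx 1
Step 2: w='' (idx 0), next='b' -> output (0, 'b'), add 'b' as idx 2
Step 3: w='c' (idx 1), next='c' -> output (1, 'c'), add 'cc' as idx 3
Step 4: w='b' (idx 2), next='c' -> output (2, 'c'), add 'bc' as idx 4
Step 5: w='cc' (idx 3), next='c' -> output (3, 'c'), add 'ccc' as idx 5
Step 6: w='cc' (idx 3), next='b' -> output (3, 'b'), add 'ccb' as idx 6


Encoded: [(0, 'c'), (0, 'b'), (1, 'c'), (2, 'c'), (3, 'c'), (3, 'b')]


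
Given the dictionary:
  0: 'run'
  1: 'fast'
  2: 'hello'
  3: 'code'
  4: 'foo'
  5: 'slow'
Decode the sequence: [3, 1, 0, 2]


Look up each index in the dictionary:
  3 -> 'code'
  1 -> 'fast'
  0 -> 'run'
  2 -> 'hello'

Decoded: "code fast run hello"


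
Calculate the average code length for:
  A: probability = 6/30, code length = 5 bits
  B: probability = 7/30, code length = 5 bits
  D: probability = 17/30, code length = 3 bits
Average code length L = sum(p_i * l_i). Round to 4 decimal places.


Weighted contributions p_i * l_i:
  A: (6/30) * 5 = 30/30
  B: (7/30) * 5 = 35/30
  D: (17/30) * 3 = 51/30
Sum = (30 + 35 + 51)/30 = 116/30

L = 116/30 = 3.8667 bits/symbol


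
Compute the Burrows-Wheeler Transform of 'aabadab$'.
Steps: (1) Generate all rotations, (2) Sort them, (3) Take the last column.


Rotations (sorted):
  0: $aabadab -> last char: b
  1: aabadab$ -> last char: $
  2: ab$aabad -> last char: d
  3: abadab$a -> last char: a
  4: adab$aab -> last char: b
  5: b$aabada -> last char: a
  6: badab$aa -> last char: a
  7: dab$aaba -> last char: a


BWT = b$dabaaa


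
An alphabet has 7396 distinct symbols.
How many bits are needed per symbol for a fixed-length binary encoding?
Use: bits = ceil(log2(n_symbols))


log2(7396) = 12.8525
Bracket: 2^12 = 4096 < 7396 <= 2^13 = 8192
So ceil(log2(7396)) = 13

bits = ceil(log2(7396)) = ceil(12.8525) = 13 bits


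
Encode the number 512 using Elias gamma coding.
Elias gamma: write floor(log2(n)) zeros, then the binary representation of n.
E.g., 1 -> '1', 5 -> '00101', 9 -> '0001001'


num_bits = floor(log2(512)) + 1 = 10
leading_zeros = num_bits - 1 = 9
binary(512) = 1000000000

Elias gamma(512) = '000000000' + '1000000000' = 0000000001000000000 (19 bits)


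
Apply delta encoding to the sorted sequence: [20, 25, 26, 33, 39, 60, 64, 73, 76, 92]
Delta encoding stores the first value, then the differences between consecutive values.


First value: 20
Deltas:
  25 - 20 = 5
  26 - 25 = 1
  33 - 26 = 7
  39 - 33 = 6
  60 - 39 = 21
  64 - 60 = 4
  73 - 64 = 9
  76 - 73 = 3
  92 - 76 = 16


Delta encoded: [20, 5, 1, 7, 6, 21, 4, 9, 3, 16]


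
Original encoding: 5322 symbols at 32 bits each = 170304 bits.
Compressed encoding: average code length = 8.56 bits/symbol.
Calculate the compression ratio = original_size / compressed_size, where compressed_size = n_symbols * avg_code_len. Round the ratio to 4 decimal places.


original_size = n_symbols * orig_bits = 5322 * 32 = 170304 bits
compressed_size = n_symbols * avg_code_len = 5322 * 8.56 = 45556.32 bits
ratio = original_size / compressed_size = 170304 / 45556.32 = 3.7383

Compression ratio = 3.7383


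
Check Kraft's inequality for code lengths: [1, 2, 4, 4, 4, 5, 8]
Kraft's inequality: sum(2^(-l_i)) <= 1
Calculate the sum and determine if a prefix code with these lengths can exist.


Sum = 2^(-1) + 2^(-2) + 2^(-4) + 2^(-4) + 2^(-4) + 2^(-5) + 2^(-8)
    = 0.5 + 0.25 + 0.0625 + 0.0625 + 0.0625 + 0.03125 + 0.00390625
    = 249/256 = 0.97265625
Since 0.97265625 <= 1, Kraft's inequality IS satisfied.
A prefix code with these lengths CAN exist.

Kraft sum = 0.97265625. Satisfied.


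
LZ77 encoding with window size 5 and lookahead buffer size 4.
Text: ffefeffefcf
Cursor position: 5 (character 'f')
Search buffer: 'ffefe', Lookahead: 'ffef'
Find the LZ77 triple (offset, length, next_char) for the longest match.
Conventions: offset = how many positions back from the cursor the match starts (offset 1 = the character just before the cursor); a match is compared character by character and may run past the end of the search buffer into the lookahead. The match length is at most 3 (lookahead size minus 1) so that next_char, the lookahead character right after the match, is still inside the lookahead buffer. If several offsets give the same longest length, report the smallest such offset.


Try each offset into the search buffer:
  offset=1 (pos 4, char 'e'): match length 0
  offset=2 (pos 3, char 'f'): match length 1
  offset=3 (pos 2, char 'e'): match length 0
  offset=4 (pos 1, char 'f'): match length 1
  offset=5 (pos 0, char 'f'): match length 3
Longest match has length 3 at offset 5.
next_char = character at position 5 + 3 = 8 -> 'f'

Best match: offset=5, length=3 (matching 'ffe' starting at position 0)
LZ77 triple: (5, 3, 'f')


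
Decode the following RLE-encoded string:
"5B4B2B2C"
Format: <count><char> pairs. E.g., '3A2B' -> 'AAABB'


Expanding each <count><char> pair:
  5B -> 'BBBBB'
  4B -> 'BBBB'
  2B -> 'BB'
  2C -> 'CC'

Decoded = BBBBBBBBBBBCC


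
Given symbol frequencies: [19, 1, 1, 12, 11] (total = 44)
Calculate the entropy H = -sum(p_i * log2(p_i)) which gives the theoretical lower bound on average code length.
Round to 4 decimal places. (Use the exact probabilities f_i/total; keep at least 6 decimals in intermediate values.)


Per-symbol terms -p_i * log2(p_i) with p_i = f_i/44:
  p = 19/44 = 0.431818: log2(p) = -1.211504, -p*log2(p) = 0.523149
  p = 1/44 = 0.022727: log2(p) = -5.459432, -p*log2(p) = 0.124078
  p = 1/44 = 0.022727: log2(p) = -5.459432, -p*log2(p) = 0.124078
  p = 12/44 = 0.272727: log2(p) = -1.874469, -p*log2(p) = 0.511219
  p = 11/44 = 0.250000: log2(p) = -2.000000, -p*log2(p) = 0.500000
H = 0.523149 + 0.124078 + 0.124078 + 0.511219 + 0.500000 = 1.782524

H = 1.7825 bits/symbol


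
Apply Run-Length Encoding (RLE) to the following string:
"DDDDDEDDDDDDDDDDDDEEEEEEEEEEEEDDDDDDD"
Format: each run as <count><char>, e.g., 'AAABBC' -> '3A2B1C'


Scanning runs left to right:
  i=0: run of 'D' x 5 -> '5D'
  i=5: run of 'E' x 1 -> '1E'
  i=6: run of 'D' x 12 -> '12D'
  i=18: run of 'E' x 12 -> '12E'
  i=30: run of 'D' x 7 -> '7D'

RLE = 5D1E12D12E7D


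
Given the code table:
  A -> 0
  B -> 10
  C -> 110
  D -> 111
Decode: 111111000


Decoding:
111 -> D
111 -> D
0 -> A
0 -> A
0 -> A


Result: DDAAA


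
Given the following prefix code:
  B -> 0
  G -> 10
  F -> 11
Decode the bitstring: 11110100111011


Decoding step by step:
Bits 11 -> F
Bits 11 -> F
Bits 0 -> B
Bits 10 -> G
Bits 0 -> B
Bits 11 -> F
Bits 10 -> G
Bits 11 -> F


Decoded message: FFBGBFGF


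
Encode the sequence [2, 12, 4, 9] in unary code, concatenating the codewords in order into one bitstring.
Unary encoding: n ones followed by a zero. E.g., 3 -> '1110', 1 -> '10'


Encode each number as n ones followed by a terminating 0:
  2 -> 110 (3 bits)
  12 -> 1111111111110 (13 bits)
  4 -> 11110 (5 bits)
  9 -> 1111111110 (10 bits)
Total length = 3 + 13 + 5 + 10 = 31 bits.

Unary([2, 12, 4, 9]) = 1101111111111110111101111111110 (31 bits)


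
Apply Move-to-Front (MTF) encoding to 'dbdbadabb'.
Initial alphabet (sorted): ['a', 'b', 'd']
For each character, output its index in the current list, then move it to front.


MTF encoding:
'd': index 2 in ['a', 'b', 'd'] -> ['d', 'a', 'b']
'b': index 2 in ['d', 'a', 'b'] -> ['b', 'd', 'a']
'd': index 1 in ['b', 'd', 'a'] -> ['d', 'b', 'a']
'b': index 1 in ['d', 'b', 'a'] -> ['b', 'd', 'a']
'a': index 2 in ['b', 'd', 'a'] -> ['a', 'b', 'd']
'd': index 2 in ['a', 'b', 'd'] -> ['d', 'a', 'b']
'a': index 1 in ['d', 'a', 'b'] -> ['a', 'd', 'b']
'b': index 2 in ['a', 'd', 'b'] -> ['b', 'a', 'd']
'b': index 0 in ['b', 'a', 'd'] -> ['b', 'a', 'd']


Output: [2, 2, 1, 1, 2, 2, 1, 2, 0]


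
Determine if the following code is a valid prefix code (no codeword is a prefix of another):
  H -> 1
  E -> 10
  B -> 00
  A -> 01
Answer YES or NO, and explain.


Checking each pair (does one codeword prefix another?):
  H='1' vs E='10': prefix -- VIOLATION

NO -- this is NOT a valid prefix code. H (1) is a prefix of E (10).


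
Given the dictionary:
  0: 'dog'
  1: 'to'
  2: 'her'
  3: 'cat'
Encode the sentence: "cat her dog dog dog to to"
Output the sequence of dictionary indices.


Look up each word in the dictionary:
  'cat' -> 3
  'her' -> 2
  'dog' -> 0
  'dog' -> 0
  'dog' -> 0
  'to' -> 1
  'to' -> 1

Encoded: [3, 2, 0, 0, 0, 1, 1]


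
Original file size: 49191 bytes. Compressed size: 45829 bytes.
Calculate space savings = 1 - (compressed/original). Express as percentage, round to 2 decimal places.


ratio = compressed/original = 45829/49191 = 0.931654
savings = 1 - ratio = 1 - 0.931654 = 0.068346
as a percentage: 0.068346 * 100 = 6.83%

Space savings = 1 - 45829/49191 = 6.83%


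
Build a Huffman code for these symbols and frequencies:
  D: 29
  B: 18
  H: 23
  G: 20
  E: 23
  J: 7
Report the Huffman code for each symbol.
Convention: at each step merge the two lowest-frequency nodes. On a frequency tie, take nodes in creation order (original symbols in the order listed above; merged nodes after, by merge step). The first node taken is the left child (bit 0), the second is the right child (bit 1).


Huffman tree construction:
Step 1: Merge J(7) + B(18) = 25
Step 2: Merge G(20) + H(23) = 43
Step 3: Merge E(23) + (J+B)(25) = 48
Step 4: Merge D(29) + (G+H)(43) = 72
Step 5: Merge (E+(J+B))(48) + (D+(G+H))(72) = 120
Read each symbol's code off the tree from the root (left child = 0, right child = 1).

Codes:
  D: 10 (length 2)
  B: 011 (length 3)
  H: 111 (length 3)
  G: 110 (length 3)
  E: 00 (length 2)
  J: 010 (length 3)
Average code length: 308/120 = 2.5667 bits/symbol


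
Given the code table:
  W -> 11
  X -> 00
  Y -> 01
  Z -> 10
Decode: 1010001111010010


Decoding:
10 -> Z
10 -> Z
00 -> X
11 -> W
11 -> W
01 -> Y
00 -> X
10 -> Z


Result: ZZXWWYXZ


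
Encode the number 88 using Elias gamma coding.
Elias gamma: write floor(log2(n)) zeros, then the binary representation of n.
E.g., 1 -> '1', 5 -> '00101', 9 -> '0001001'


num_bits = floor(log2(88)) + 1 = 7
leading_zeros = num_bits - 1 = 6
binary(88) = 1011000

Elias gamma(88) = '000000' + '1011000' = 0000001011000 (13 bits)


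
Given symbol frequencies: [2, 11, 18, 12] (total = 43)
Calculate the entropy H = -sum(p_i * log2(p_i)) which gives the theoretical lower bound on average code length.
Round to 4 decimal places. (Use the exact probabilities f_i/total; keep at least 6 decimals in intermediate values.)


Per-symbol terms -p_i * log2(p_i) with p_i = f_i/43:
  p = 2/43 = 0.046512: log2(p) = -4.426265, -p*log2(p) = 0.205873
  p = 11/43 = 0.255814: log2(p) = -1.966833, -p*log2(p) = 0.503143
  p = 18/43 = 0.418605: log2(p) = -1.256340, -p*log2(p) = 0.525910
  p = 12/43 = 0.279070: log2(p) = -1.841302, -p*log2(p) = 0.513852
H = 0.205873 + 0.503143 + 0.525910 + 0.513852 = 1.748778

H = 1.7488 bits/symbol


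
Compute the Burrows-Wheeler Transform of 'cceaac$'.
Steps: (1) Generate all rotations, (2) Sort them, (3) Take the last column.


Rotations (sorted):
  0: $cceaac -> last char: c
  1: aac$cce -> last char: e
  2: ac$ccea -> last char: a
  3: c$cceaa -> last char: a
  4: cceaac$ -> last char: $
  5: ceaac$c -> last char: c
  6: eaac$cc -> last char: c


BWT = ceaa$cc


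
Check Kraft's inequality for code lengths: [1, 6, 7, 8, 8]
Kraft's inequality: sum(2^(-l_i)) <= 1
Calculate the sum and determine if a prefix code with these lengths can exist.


Sum = 2^(-1) + 2^(-6) + 2^(-7) + 2^(-8) + 2^(-8)
    = 0.5 + 0.015625 + 0.0078125 + 0.00390625 + 0.00390625
    = 136/256 = 0.53125
Since 0.53125 <= 1, Kraft's inequality IS satisfied.
A prefix code with these lengths CAN exist.

Kraft sum = 0.53125. Satisfied.


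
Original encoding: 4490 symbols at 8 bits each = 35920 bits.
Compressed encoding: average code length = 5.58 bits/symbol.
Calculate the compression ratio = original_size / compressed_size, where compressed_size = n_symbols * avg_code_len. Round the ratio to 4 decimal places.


original_size = n_symbols * orig_bits = 4490 * 8 = 35920 bits
compressed_size = n_symbols * avg_code_len = 4490 * 5.58 = 25054.2 bits
ratio = original_size / compressed_size = 35920 / 25054.2 = 1.4337

Compression ratio = 1.4337


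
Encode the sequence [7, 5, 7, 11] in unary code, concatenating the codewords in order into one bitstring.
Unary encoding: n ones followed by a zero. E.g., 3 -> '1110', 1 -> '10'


Encode each number as n ones followed by a terminating 0:
  7 -> 11111110 (8 bits)
  5 -> 111110 (6 bits)
  7 -> 11111110 (8 bits)
  11 -> 111111111110 (12 bits)
Total length = 8 + 6 + 8 + 12 = 34 bits.

Unary([7, 5, 7, 11]) = 1111111011111011111110111111111110 (34 bits)


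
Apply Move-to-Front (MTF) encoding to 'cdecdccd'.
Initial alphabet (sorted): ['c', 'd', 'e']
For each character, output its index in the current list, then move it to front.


MTF encoding:
'c': index 0 in ['c', 'd', 'e'] -> ['c', 'd', 'e']
'd': index 1 in ['c', 'd', 'e'] -> ['d', 'c', 'e']
'e': index 2 in ['d', 'c', 'e'] -> ['e', 'd', 'c']
'c': index 2 in ['e', 'd', 'c'] -> ['c', 'e', 'd']
'd': index 2 in ['c', 'e', 'd'] -> ['d', 'c', 'e']
'c': index 1 in ['d', 'c', 'e'] -> ['c', 'd', 'e']
'c': index 0 in ['c', 'd', 'e'] -> ['c', 'd', 'e']
'd': index 1 in ['c', 'd', 'e'] -> ['d', 'c', 'e']


Output: [0, 1, 2, 2, 2, 1, 0, 1]


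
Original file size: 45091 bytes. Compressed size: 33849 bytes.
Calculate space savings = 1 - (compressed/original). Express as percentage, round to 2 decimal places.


ratio = compressed/original = 33849/45091 = 0.750682
savings = 1 - ratio = 1 - 0.750682 = 0.249318
as a percentage: 0.249318 * 100 = 24.93%

Space savings = 1 - 33849/45091 = 24.93%


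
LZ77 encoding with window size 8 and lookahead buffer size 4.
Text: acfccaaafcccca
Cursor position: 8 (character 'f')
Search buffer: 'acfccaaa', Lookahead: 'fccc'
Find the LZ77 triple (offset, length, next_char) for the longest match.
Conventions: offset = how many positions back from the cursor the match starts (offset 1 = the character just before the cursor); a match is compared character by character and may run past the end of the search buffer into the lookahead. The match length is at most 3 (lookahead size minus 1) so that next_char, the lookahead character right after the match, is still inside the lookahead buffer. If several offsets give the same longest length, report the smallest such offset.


Try each offset into the search buffer:
  offset=1 (pos 7, char 'a'): match length 0
  offset=2 (pos 6, char 'a'): match length 0
  offset=3 (pos 5, char 'a'): match length 0
  offset=4 (pos 4, char 'c'): match length 0
  offset=5 (pos 3, char 'c'): match length 0
  offset=6 (pos 2, char 'f'): match length 3
  offset=7 (pos 1, char 'c'): match length 0
  offset=8 (pos 0, char 'a'): match length 0
Longest match has length 3 at offset 6.
next_char = character at position 8 + 3 = 11 -> 'c'

Best match: offset=6, length=3 (matching 'fcc' starting at position 2)
LZ77 triple: (6, 3, 'c')


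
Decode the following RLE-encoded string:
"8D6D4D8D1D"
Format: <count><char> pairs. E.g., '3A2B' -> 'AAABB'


Expanding each <count><char> pair:
  8D -> 'DDDDDDDD'
  6D -> 'DDDDDD'
  4D -> 'DDDD'
  8D -> 'DDDDDDDD'
  1D -> 'D'

Decoded = DDDDDDDDDDDDDDDDDDDDDDDDDDD


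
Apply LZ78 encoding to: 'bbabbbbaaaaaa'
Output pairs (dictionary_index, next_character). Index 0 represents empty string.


LZ78 encoding steps:
Dictionary: {0: ''}
Step 1: w='' (idx 0), next='b' -> output (0, 'b'), add 'b' as idx 1
Step 2: w='b' (idx 1), next='a' -> output (1, 'a'), add 'ba' as idx 2
Step 3: w='b' (idx 1), next='b' -> output (1, 'b'), add 'bb' as idx 3
Step 4: w='bb' (idx 3), next='a' -> output (3, 'a'), add 'bba' as idx 4
Step 5: w='' (idx 0), next='a' -> output (0, 'a'), add 'a' as idx 5
Step 6: w='a' (idx 5), next='a' -> output (5, 'a'), add 'aa' as idx 6
Step 7: w='aa' (idx 6), end of input -> output (6, '')


Encoded: [(0, 'b'), (1, 'a'), (1, 'b'), (3, 'a'), (0, 'a'), (5, 'a'), (6, '')]


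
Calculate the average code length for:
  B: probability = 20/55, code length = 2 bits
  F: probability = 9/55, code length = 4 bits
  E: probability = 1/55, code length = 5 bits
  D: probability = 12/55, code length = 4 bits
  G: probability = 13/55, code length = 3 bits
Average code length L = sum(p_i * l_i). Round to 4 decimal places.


Weighted contributions p_i * l_i:
  B: (20/55) * 2 = 40/55
  F: (9/55) * 4 = 36/55
  E: (1/55) * 5 = 5/55
  D: (12/55) * 4 = 48/55
  G: (13/55) * 3 = 39/55
Sum = (40 + 36 + 5 + 48 + 39)/55 = 168/55

L = 168/55 = 3.0545 bits/symbol


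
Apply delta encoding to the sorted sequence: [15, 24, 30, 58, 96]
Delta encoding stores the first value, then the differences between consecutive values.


First value: 15
Deltas:
  24 - 15 = 9
  30 - 24 = 6
  58 - 30 = 28
  96 - 58 = 38


Delta encoded: [15, 9, 6, 28, 38]


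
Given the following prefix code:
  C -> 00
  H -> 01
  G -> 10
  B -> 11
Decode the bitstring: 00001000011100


Decoding step by step:
Bits 00 -> C
Bits 00 -> C
Bits 10 -> G
Bits 00 -> C
Bits 01 -> H
Bits 11 -> B
Bits 00 -> C


Decoded message: CCGCHBC


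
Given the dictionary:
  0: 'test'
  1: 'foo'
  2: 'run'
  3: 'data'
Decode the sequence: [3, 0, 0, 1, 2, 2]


Look up each index in the dictionary:
  3 -> 'data'
  0 -> 'test'
  0 -> 'test'
  1 -> 'foo'
  2 -> 'run'
  2 -> 'run'

Decoded: "data test test foo run run"


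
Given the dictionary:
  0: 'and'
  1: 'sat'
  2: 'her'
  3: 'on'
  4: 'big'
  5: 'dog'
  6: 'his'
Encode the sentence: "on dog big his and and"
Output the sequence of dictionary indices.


Look up each word in the dictionary:
  'on' -> 3
  'dog' -> 5
  'big' -> 4
  'his' -> 6
  'and' -> 0
  'and' -> 0

Encoded: [3, 5, 4, 6, 0, 0]


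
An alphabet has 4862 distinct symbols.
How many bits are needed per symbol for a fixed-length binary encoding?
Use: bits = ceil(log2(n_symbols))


log2(4862) = 12.2473
Bracket: 2^12 = 4096 < 4862 <= 2^13 = 8192
So ceil(log2(4862)) = 13

bits = ceil(log2(4862)) = ceil(12.2473) = 13 bits


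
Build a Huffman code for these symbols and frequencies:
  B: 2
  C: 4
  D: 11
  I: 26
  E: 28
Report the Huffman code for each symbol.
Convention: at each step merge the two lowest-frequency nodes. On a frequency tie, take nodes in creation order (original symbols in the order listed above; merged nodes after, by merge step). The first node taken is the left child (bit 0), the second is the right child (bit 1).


Huffman tree construction:
Step 1: Merge B(2) + C(4) = 6
Step 2: Merge (B+C)(6) + D(11) = 17
Step 3: Merge ((B+C)+D)(17) + I(26) = 43
Step 4: Merge E(28) + (((B+C)+D)+I)(43) = 71
Read each symbol's code off the tree from the root (left child = 0, right child = 1).

Codes:
  B: 1000 (length 4)
  C: 1001 (length 4)
  D: 101 (length 3)
  I: 11 (length 2)
  E: 0 (length 1)
Average code length: 137/71 = 1.9296 bits/symbol


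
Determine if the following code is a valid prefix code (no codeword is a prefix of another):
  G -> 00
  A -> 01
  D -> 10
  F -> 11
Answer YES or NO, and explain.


Checking each pair (does one codeword prefix another?):
  G='00' vs A='01': no prefix
  G='00' vs D='10': no prefix
  G='00' vs F='11': no prefix
  A='01' vs G='00': no prefix
  A='01' vs D='10': no prefix
  A='01' vs F='11': no prefix
  D='10' vs G='00': no prefix
  D='10' vs A='01': no prefix
  D='10' vs F='11': no prefix
  F='11' vs G='00': no prefix
  F='11' vs A='01': no prefix
  F='11' vs D='10': no prefix
No violation found over all pairs.

YES -- this is a valid prefix code. No codeword is a prefix of any other codeword.


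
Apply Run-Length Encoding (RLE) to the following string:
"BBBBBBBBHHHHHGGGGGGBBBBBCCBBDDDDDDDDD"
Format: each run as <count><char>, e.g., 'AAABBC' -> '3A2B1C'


Scanning runs left to right:
  i=0: run of 'B' x 8 -> '8B'
  i=8: run of 'H' x 5 -> '5H'
  i=13: run of 'G' x 6 -> '6G'
  i=19: run of 'B' x 5 -> '5B'
  i=24: run of 'C' x 2 -> '2C'
  i=26: run of 'B' x 2 -> '2B'
  i=28: run of 'D' x 9 -> '9D'

RLE = 8B5H6G5B2C2B9D
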